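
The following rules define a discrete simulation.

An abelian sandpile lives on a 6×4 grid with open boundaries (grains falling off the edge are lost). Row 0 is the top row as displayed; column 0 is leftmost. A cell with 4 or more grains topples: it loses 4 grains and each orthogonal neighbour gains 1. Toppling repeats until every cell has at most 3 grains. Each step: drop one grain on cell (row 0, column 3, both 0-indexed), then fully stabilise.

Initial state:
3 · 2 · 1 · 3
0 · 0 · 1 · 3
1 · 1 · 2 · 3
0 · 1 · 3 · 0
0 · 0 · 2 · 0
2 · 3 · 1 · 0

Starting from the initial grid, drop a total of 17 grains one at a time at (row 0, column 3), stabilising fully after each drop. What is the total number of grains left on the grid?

0) 3 · 2 · 1 · 3
0 · 0 · 1 · 3
1 · 1 · 2 · 3
0 · 1 · 3 · 0
0 · 0 · 2 · 0
2 · 3 · 1 · 0
1) 3 · 2 · 2 · 1
0 · 0 · 2 · 1
1 · 1 · 3 · 0
0 · 1 · 3 · 1
0 · 0 · 2 · 0
2 · 3 · 1 · 0
2) 3 · 2 · 2 · 2
0 · 0 · 2 · 1
1 · 1 · 3 · 0
0 · 1 · 3 · 1
0 · 0 · 2 · 0
2 · 3 · 1 · 0
3) 3 · 2 · 2 · 3
0 · 0 · 2 · 1
1 · 1 · 3 · 0
0 · 1 · 3 · 1
0 · 0 · 2 · 0
2 · 3 · 1 · 0
4) 3 · 2 · 3 · 0
0 · 0 · 2 · 2
1 · 1 · 3 · 0
0 · 1 · 3 · 1
0 · 0 · 2 · 0
2 · 3 · 1 · 0
5) 3 · 2 · 3 · 1
0 · 0 · 2 · 2
1 · 1 · 3 · 0
0 · 1 · 3 · 1
0 · 0 · 2 · 0
2 · 3 · 1 · 0
6) 3 · 2 · 3 · 2
0 · 0 · 2 · 2
1 · 1 · 3 · 0
0 · 1 · 3 · 1
0 · 0 · 2 · 0
2 · 3 · 1 · 0
7) 3 · 2 · 3 · 3
0 · 0 · 2 · 2
1 · 1 · 3 · 0
0 · 1 · 3 · 1
0 · 0 · 2 · 0
2 · 3 · 1 · 0
8) 3 · 3 · 0 · 1
0 · 0 · 3 · 3
1 · 1 · 3 · 0
0 · 1 · 3 · 1
0 · 0 · 2 · 0
2 · 3 · 1 · 0
9) 3 · 3 · 0 · 2
0 · 0 · 3 · 3
1 · 1 · 3 · 0
0 · 1 · 3 · 1
0 · 0 · 2 · 0
2 · 3 · 1 · 0
10) 3 · 3 · 0 · 3
0 · 0 · 3 · 3
1 · 1 · 3 · 0
0 · 1 · 3 · 1
0 · 0 · 2 · 0
2 · 3 · 1 · 0
11) 3 · 3 · 2 · 1
0 · 1 · 1 · 1
1 · 2 · 1 · 2
0 · 2 · 0 · 2
0 · 0 · 3 · 0
2 · 3 · 1 · 0
12) 3 · 3 · 2 · 2
0 · 1 · 1 · 1
1 · 2 · 1 · 2
0 · 2 · 0 · 2
0 · 0 · 3 · 0
2 · 3 · 1 · 0
13) 3 · 3 · 2 · 3
0 · 1 · 1 · 1
1 · 2 · 1 · 2
0 · 2 · 0 · 2
0 · 0 · 3 · 0
2 · 3 · 1 · 0
14) 3 · 3 · 3 · 0
0 · 1 · 1 · 2
1 · 2 · 1 · 2
0 · 2 · 0 · 2
0 · 0 · 3 · 0
2 · 3 · 1 · 0
15) 3 · 3 · 3 · 1
0 · 1 · 1 · 2
1 · 2 · 1 · 2
0 · 2 · 0 · 2
0 · 0 · 3 · 0
2 · 3 · 1 · 0
16) 3 · 3 · 3 · 2
0 · 1 · 1 · 2
1 · 2 · 1 · 2
0 · 2 · 0 · 2
0 · 0 · 3 · 0
2 · 3 · 1 · 0
17) 3 · 3 · 3 · 3
0 · 1 · 1 · 2
1 · 2 · 1 · 2
0 · 2 · 0 · 2
0 · 0 · 3 · 0
2 · 3 · 1 · 0

35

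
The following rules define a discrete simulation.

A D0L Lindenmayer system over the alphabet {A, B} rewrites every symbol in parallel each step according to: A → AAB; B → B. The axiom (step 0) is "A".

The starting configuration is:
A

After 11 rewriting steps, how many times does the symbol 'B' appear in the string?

0) A
1) AAB
2) AABAABB
3) AABAABBAABAABBB
4) AABAABBAABAABBBAABAABBAABAABBBB
5) AABAABBAABAABBBAABAABBAABAABBBBAABAABBAABAABBBAABAABBAABAABBBBB
6) AABAABBAABAABBBAABAABBAABAABBBBAABAABBAABAABBBAABAABBAABAA…BAABAABBBAABAABBAABAABBBBAABAABBAABAABBBAABAABBAABAABBBBBB  (len 127)
7) AABAABBAABAABBBAABAABBAABAABBBBAABAABBAABAABBBAABAABBAABAA…AABAABBBAABAABBAABAABBBBAABAABBAABAABBBAABAABBAABAABBBBBBB  (len 255)
8) AABAABBAABAABBBAABAABBAABAABBBBAABAABBAABAABBBAABAABBAABAA…ABAABBBAABAABBAABAABBBBAABAABBAABAABBBAABAABBAABAABBBBBBBB  (len 511)
9) AABAABBAABAABBBAABAABBAABAABBBBAABAABBAABAABBBAABAABBAABAA…BAABBBAABAABBAABAABBBBAABAABBAABAABBBAABAABBAABAABBBBBBBBB  (len 1023)
10) AABAABBAABAABBBAABAABBAABAABBBBAABAABBAABAABBBAABAABBAABAA…AABBBAABAABBAABAABBBBAABAABBAABAABBBAABAABBAABAABBBBBBBBBB  (len 2047)
11) AABAABBAABAABBBAABAABBAABAABBBBAABAABBAABAABBBAABAABBAABAA…ABBBAABAABBAABAABBBBAABAABBAABAABBBAABAABBAABAABBBBBBBBBBB  (len 4095)

2047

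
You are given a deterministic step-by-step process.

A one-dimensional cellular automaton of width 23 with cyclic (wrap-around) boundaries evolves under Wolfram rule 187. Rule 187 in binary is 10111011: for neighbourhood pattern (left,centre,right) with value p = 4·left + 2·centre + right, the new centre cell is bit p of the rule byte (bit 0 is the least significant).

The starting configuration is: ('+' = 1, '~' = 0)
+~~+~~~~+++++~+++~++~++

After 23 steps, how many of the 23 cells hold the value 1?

18

k=0  +~~+~~~~+++++~+++~++~++
k=1  ~++~++++++++~+++~++~+++
k=2  ++~++++++++~+++~++~+++~
k=3  +~++++++++~+++~++~+++~+
k=4  ~++++++++~+++~++~+++~++
k=5  ++++++++~+++~++~+++~++~
k=6  +++++++~+++~++~+++~++~+
k=7  ++++++~+++~++~+++~++~++
k=8  +++++~+++~++~+++~++~+++
k=9  ++++~+++~++~+++~++~++++
k=10  +++~+++~++~+++~++~+++++
k=11  ++~+++~++~+++~++~++++++
k=12  +~+++~++~+++~++~+++++++
k=13  ~+++~++~+++~++~++++++++
k=14  +++~++~+++~++~++++++++~
k=15  ++~++~+++~++~++++++++~+
k=16  +~++~+++~++~++++++++~++
k=17  ~++~+++~++~++++++++~+++
k=18  ++~+++~++~++++++++~+++~
k=19  +~+++~++~++++++++~+++~+
k=20  ~+++~++~++++++++~+++~++
k=21  +++~++~++++++++~+++~++~
k=22  ++~++~++++++++~+++~++~+
k=23  +~++~++++++++~+++~++~++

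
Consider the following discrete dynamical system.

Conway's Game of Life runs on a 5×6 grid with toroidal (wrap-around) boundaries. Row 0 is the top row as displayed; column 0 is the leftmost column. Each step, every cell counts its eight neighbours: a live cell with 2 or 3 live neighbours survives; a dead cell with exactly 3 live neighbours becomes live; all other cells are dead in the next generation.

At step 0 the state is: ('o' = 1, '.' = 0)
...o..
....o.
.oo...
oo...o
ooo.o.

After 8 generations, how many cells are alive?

20

[0] ...o..
....o.
.oo...
oo...o
ooo.o.
[1] .ooooo
..oo..
.oo..o
...o.o
..ooo.
[2] .o...o
.....o
oo....
oo...o
oo....
[3] .o...o
.o...o
.o....
..o..o
..o...
[4] .oo...
.oo...
.oo...
.oo...
ooo...
[5] ...o..
o..o..
o..o..
...o..
o..o..
[6] ..ooo.
..ooo.
..ooo.
..ooo.
..ooo.
[7] .o...o
.o...o
.o...o
.o...o
.o...o
[8] .oo.oo
.oo.oo
.oo.oo
.oo.oo
.oo.oo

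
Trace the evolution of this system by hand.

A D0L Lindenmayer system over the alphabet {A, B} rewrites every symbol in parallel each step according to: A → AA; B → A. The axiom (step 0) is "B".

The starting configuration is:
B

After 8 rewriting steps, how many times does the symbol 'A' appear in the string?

k=0  B
k=1  A
k=2  AA
k=3  AAAA
k=4  AAAAAAAA
k=5  AAAAAAAAAAAAAAAA
k=6  AAAAAAAAAAAAAAAAAAAAAAAAAAAAAAAA
k=7  AAAAAAAAAAAAAAAAAAAAAAAAAAAAAAAAAAAAAAAAAAAAAAAAAAAAAAAAAAAAAAAA
k=8  AAAAAAAAAAAAAAAAAAAAAAAAAAAAAAAAAAAAAAAAAAAAAAAAAAAAAAAAAA…AAAAAAAAAAAAAAAAAAAAAAAAAAAAAAAAAAAAAAAAAAAAAAAAAAAAAAAAAA  (len 128)

128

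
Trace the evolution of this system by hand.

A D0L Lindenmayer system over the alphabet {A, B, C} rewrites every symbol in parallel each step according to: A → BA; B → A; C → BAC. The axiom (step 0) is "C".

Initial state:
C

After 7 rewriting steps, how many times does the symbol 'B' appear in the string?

33

[0] C
[1] BAC
[2] ABABAC
[3] BAABAABABAC
[4] ABABAABABAABAABABAC
[5] BAABAABABAABAABABAABABAABAABABAC
[6] ABABAABABAABAABABAABABAABAABABAABAABABAABABAABAABABAC
[7] BAABAABABAABAABABAABABAABAABABAABAABABAABABAABAABABAABABAABAABABAABAABABAABABAABAABABAC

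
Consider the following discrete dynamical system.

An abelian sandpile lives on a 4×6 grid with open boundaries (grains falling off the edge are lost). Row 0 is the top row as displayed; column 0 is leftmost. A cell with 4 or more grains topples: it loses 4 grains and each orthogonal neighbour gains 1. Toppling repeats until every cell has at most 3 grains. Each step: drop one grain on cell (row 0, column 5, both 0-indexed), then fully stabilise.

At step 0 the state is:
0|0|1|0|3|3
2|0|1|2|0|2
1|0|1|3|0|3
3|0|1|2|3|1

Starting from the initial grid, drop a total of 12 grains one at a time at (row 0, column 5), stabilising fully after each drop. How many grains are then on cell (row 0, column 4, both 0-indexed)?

k=0  0|0|1|0|3|3
2|0|1|2|0|2
1|0|1|3|0|3
3|0|1|2|3|1
k=1  0|0|1|1|0|1
2|0|1|2|1|3
1|0|1|3|0|3
3|0|1|2|3|1
k=2  0|0|1|1|0|2
2|0|1|2|1|3
1|0|1|3|0|3
3|0|1|2|3|1
k=3  0|0|1|1|0|3
2|0|1|2|1|3
1|0|1|3|0|3
3|0|1|2|3|1
k=4  0|0|1|1|1|1
2|0|1|2|2|1
1|0|1|3|1|0
3|0|1|2|3|2
k=5  0|0|1|1|1|2
2|0|1|2|2|1
1|0|1|3|1|0
3|0|1|2|3|2
k=6  0|0|1|1|1|3
2|0|1|2|2|1
1|0|1|3|1|0
3|0|1|2|3|2
k=7  0|0|1|1|2|0
2|0|1|2|2|2
1|0|1|3|1|0
3|0|1|2|3|2
k=8  0|0|1|1|2|1
2|0|1|2|2|2
1|0|1|3|1|0
3|0|1|2|3|2
k=9  0|0|1|1|2|2
2|0|1|2|2|2
1|0|1|3|1|0
3|0|1|2|3|2
k=10  0|0|1|1|2|3
2|0|1|2|2|2
1|0|1|3|1|0
3|0|1|2|3|2
k=11  0|0|1|1|3|0
2|0|1|2|2|3
1|0|1|3|1|0
3|0|1|2|3|2
k=12  0|0|1|1|3|1
2|0|1|2|2|3
1|0|1|3|1|0
3|0|1|2|3|2

3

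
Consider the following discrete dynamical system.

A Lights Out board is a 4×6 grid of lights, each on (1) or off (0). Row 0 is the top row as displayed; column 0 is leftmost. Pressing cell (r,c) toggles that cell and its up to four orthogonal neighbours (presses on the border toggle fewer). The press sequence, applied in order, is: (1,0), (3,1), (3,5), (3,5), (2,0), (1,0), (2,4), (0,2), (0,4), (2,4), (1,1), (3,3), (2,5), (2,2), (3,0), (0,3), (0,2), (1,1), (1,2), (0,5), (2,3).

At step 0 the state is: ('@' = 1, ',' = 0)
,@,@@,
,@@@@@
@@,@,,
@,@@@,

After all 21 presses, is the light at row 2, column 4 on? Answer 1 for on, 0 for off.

[0] ,@,@@,
,@@@@@
@@,@,,
@,@@@,
[1] @@,@@,
@,@@@@
,@,@,,
@,@@@,
[2] @@,@@,
@,@@@@
,,,@,,
,@,@@,
[3] @@,@@,
@,@@@@
,,,@,@
,@,@,@
[4] @@,@@,
@,@@@@
,,,@,,
,@,@@,
[5] @@,@@,
,,@@@@
@@,@,,
@@,@@,
[6] ,@,@@,
@@@@@@
,@,@,,
@@,@@,
[7] ,@,@@,
@@@@,@
,@,,@@
@@,@,,
[8] ,,@,@,
@@,@,@
,@,,@@
@@,@,,
[9] ,,@@,@
@@,@@@
,@,,@@
@@,@,,
[10] ,,@@,@
@@,@,@
,@,@,,
@@,@@,
[11] ,@@@,@
,,@@,@
,,,@,,
@@,@@,
[12] ,@@@,@
,,@@,@
,,,,,,
@@@,,,
[13] ,@@@,@
,,@@,,
,,,,@@
@@@,,@
[14] ,@@@,@
,,,@,,
,@@@@@
@@,,,@
[15] ,@@@,@
,,,@,,
@@@@@@
,,,,,@
[16] ,@,,@@
,,,,,,
@@@@@@
,,,,,@
[17] ,,@@@@
,,@,,,
@@@@@@
,,,,,@
[18] ,@@@@@
@@,,,,
@,@@@@
,,,,,@
[19] ,@,@@@
@,@@,,
@,,@@@
,,,,,@
[20] ,@,@,,
@,@@,@
@,,@@@
,,,,,@
[21] ,@,@,,
@,@,,@
@,@,,@
,,,@,@

0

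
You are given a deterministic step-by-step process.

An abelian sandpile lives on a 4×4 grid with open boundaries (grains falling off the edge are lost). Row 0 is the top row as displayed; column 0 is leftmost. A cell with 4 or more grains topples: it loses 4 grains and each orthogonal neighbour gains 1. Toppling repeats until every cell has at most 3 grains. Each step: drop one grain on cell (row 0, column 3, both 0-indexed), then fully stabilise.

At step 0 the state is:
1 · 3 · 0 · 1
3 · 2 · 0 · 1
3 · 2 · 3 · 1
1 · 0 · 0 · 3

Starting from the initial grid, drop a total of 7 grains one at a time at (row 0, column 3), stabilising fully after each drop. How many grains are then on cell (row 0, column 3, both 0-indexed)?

0) 1 · 3 · 0 · 1
3 · 2 · 0 · 1
3 · 2 · 3 · 1
1 · 0 · 0 · 3
1) 1 · 3 · 0 · 2
3 · 2 · 0 · 1
3 · 2 · 3 · 1
1 · 0 · 0 · 3
2) 1 · 3 · 0 · 3
3 · 2 · 0 · 1
3 · 2 · 3 · 1
1 · 0 · 0 · 3
3) 1 · 3 · 1 · 0
3 · 2 · 0 · 2
3 · 2 · 3 · 1
1 · 0 · 0 · 3
4) 1 · 3 · 1 · 1
3 · 2 · 0 · 2
3 · 2 · 3 · 1
1 · 0 · 0 · 3
5) 1 · 3 · 1 · 2
3 · 2 · 0 · 2
3 · 2 · 3 · 1
1 · 0 · 0 · 3
6) 1 · 3 · 1 · 3
3 · 2 · 0 · 2
3 · 2 · 3 · 1
1 · 0 · 0 · 3
7) 1 · 3 · 2 · 0
3 · 2 · 0 · 3
3 · 2 · 3 · 1
1 · 0 · 0 · 3

0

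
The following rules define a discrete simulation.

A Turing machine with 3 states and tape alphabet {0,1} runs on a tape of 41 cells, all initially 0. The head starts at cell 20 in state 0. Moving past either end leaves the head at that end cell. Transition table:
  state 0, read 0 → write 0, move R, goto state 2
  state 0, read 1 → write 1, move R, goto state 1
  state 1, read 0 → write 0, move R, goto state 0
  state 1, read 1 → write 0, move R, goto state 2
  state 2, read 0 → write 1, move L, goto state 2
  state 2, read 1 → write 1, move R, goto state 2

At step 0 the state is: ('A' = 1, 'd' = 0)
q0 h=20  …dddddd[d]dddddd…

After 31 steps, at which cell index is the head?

step 0: q0 h=20  …dddddd[d]dddddd…
step 1: q2 h=21  …dddddd[d]dddddd…
step 2: q2 h=20  …dddddd[d]Addddd…
step 3: q2 h=19  …dddddd[d]AAdddd…
step 4: q2 h=18  …dddddd[d]AAAddd…
step 5: q2 h=17  …dddddd[d]AAAAdd…
step 6: q2 h=16  …dddddd[d]AAAAAd…
step 7: q2 h=15  …dddddd[d]AAAAAA…
step 8: q2 h=14  …dddddd[d]AAAAAA…
step 9: q2 h=13  …dddddd[d]AAAAAA…
step 10: q2 h=12  …dddddd[d]AAAAAA…
step 11: q2 h=11  …dddddd[d]AAAAAA…
step 12: q2 h=10  …dddddd[d]AAAAAA…
step 13: q2 h= 9  …dddddd[d]AAAAAA…
step 14: q2 h= 8  …dddddd[d]AAAAAA…
step 15: q2 h= 7  …dddddd[d]AAAAAA…
step 16: q2 h= 6  |dddddd[d]AAAAAA…
step 17: q2 h= 5  |ddddd[d]AAAAAA…
step 18: q2 h= 4  |dddd[d]AAAAAA…
step 19: q2 h= 3  |ddd[d]AAAAAA…
step 20: q2 h= 2  |dd[d]AAAAAA…
step 21: q2 h= 1  |d[d]AAAAAA…
step 22: q2 h= 0  |[d]AAAAAA…
step 23: q2 h= 0  |[A]AAAAAA…
step 24: q2 h= 1  |A[A]AAAAAA…
step 25: q2 h= 2  |AA[A]AAAAAA…
step 26: q2 h= 3  |AAA[A]AAAAAA…
step 27: q2 h= 4  |AAAA[A]AAAAAA…
step 28: q2 h= 5  |AAAAA[A]AAAAAA…
step 29: q2 h= 6  |AAAAAA[A]AAAAAA…
step 30: q2 h= 7  …AAAAAA[A]AAAAAA…
step 31: q2 h= 8  …AAAAAA[A]AAAAAA…

8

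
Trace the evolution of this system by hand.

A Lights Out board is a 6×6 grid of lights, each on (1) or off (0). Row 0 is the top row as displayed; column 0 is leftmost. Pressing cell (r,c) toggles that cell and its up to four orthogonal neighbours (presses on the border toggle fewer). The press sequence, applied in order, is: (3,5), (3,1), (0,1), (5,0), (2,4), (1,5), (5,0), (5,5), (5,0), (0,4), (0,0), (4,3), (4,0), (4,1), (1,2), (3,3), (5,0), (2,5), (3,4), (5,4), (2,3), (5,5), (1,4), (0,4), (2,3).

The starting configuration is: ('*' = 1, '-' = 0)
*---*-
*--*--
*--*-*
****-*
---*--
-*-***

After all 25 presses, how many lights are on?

0) *---*-
*--*--
*--*-*
****-*
---*--
-*-***
1) *---*-
*--*--
*--*--
*****-
---*-*
-*-***
2) *---*-
*--*--
**-*--
---**-
-*-*-*
-*-***
3) -**-*-
**-*--
**-*--
---**-
-*-*-*
-*-***
4) -**-*-
**-*--
**-*--
---**-
**-*-*
*--***
5) -**-*-
**-**-
**--**
---*--
**-*-*
*--***
6) -**-**
**-*-*
**--*-
---*--
**-*-*
*--***
7) -**-**
**-*-*
**--*-
---*--
-*-*-*
-*-***
8) -**-**
**-*-*
**--*-
---*--
-*-*--
-*-*--
9) -**-**
**-*-*
**--*-
---*--
**-*--
*--*--
10) -***--
**-***
**--*-
---*--
**-*--
*--*--
11) *-**--
-*-***
**--*-
---*--
**-*--
*--*--
12) *-**--
-*-***
**--*-
------
***-*-
*-----
13) *-**--
-*-***
**--*-
*-----
--*-*-
------
14) *-**--
-*-***
**--*-
**----
**--*-
-*----
15) *--*--
--*-**
***-*-
**----
**--*-
-*----
16) *--*--
--*-**
*****-
*****-
**-**-
-*----
17) *--*--
--*-**
*****-
*****-
-*-**-
*-----
18) *--*--
--*-*-
****-*
******
-*-**-
*-----
19) *--*--
--*-*-
******
***---
-*-*--
*-----
20) *--*--
--*-*-
******
***---
-*-**-
*--***
21) *--*--
--***-
**---*
****--
-*-**-
*--***
22) *--*--
--***-
**---*
****--
-*-***
*--*--
23) *--**-
--*--*
**--**
****--
-*-***
*--*--
24) *----*
--*-**
**--**
****--
-*-***
*--*--
25) *----*
--****
****-*
***---
-*-***
*--*--

20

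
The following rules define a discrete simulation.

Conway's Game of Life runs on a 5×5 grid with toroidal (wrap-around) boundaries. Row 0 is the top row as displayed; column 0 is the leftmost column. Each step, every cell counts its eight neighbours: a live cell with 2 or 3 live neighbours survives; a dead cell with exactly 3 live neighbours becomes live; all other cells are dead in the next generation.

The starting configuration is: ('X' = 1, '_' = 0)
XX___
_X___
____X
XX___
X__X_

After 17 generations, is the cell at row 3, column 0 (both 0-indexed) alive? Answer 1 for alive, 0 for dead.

1

k=0  XX___
_X___
____X
XX___
X__X_
k=1  XXX_X
_X___
_X___
XX___
__X__
k=2  X_XX_
_____
_XX__
XXX__
__XXX
k=3  _XX__
___X_
X_X__
X___X
_____
k=4  __X__
___X_
XX_X_
XX__X
XX___
k=5  _XX__
_X_XX
_X_X_
_____
__X_X
k=6  _X__X
_X_XX
X__XX
__XX_
_XXX_
k=7  _X__X
_X___
XX___
X____
XX__X
k=8  _XX_X
_XX__
XX___
_____
_X__X
k=9  _____
___X_
XXX__
_X___
_XXX_
k=10  ___X_
_XX__
XXX__
___X_
_XX__
k=11  ___X_
X__X_
X__X_
X__X_
__XX_
k=12  ___X_
__XX_
XXXX_
_X_X_
__XX_
k=13  ____X
_____
X____
X____
___XX
k=14  ___XX
_____
_____
X____
X__XX
k=15  X__X_
_____
_____
X____
X__X_
k=16  _____
_____
_____
____X
XX___
k=17  _____
_____
_____
X____
X____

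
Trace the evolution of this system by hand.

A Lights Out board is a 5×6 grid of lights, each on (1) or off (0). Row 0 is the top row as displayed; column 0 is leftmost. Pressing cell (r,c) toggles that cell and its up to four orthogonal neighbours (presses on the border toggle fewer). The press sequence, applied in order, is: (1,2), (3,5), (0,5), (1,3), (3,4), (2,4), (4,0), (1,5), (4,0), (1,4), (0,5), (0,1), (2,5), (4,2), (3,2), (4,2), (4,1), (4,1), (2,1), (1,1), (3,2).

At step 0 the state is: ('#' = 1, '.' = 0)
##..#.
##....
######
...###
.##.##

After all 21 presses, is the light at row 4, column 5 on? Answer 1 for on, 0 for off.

gen 0: ##..#.
##....
######
...###
.##.##
gen 1: ###.#.
#.##..
##.###
...###
.##.##
gen 2: ###.#.
#.##..
##.##.
...#..
.##.#.
gen 3: ###..#
#.##.#
##.##.
...#..
.##.#.
gen 4: ####.#
#...##
##..#.
...#..
.##.#.
gen 5: ####.#
#...##
##....
....##
.##...
gen 6: ####.#
#....#
##.###
.....#
.##...
gen 7: ####.#
#....#
##.###
#....#
#.#...
gen 8: ####..
#...#.
##.##.
#....#
#.#...
gen 9: ####..
#...#.
##.##.
.....#
.##...
gen 10: #####.
#..#.#
##.#..
.....#
.##...
gen 11: ####.#
#..#..
##.#..
.....#
.##...
gen 12: ...#.#
##.#..
##.#..
.....#
.##...
gen 13: ...#.#
##.#.#
##.###
......
.##...
gen 14: ...#.#
##.#.#
##.###
..#...
...#..
gen 15: ...#.#
##.#.#
######
.#.#..
..##..
gen 16: ...#.#
##.#.#
######
.###..
.#....
gen 17: ...#.#
##.#.#
######
..##..
#.#...
gen 18: ...#.#
##.#.#
######
.###..
.#....
gen 19: ...#.#
#..#.#
...###
..##..
.#....
gen 20: .#.#.#
.###.#
.#.###
..##..
.#....
gen 21: .#.#.#
.###.#
.#####
.#....
.##...

0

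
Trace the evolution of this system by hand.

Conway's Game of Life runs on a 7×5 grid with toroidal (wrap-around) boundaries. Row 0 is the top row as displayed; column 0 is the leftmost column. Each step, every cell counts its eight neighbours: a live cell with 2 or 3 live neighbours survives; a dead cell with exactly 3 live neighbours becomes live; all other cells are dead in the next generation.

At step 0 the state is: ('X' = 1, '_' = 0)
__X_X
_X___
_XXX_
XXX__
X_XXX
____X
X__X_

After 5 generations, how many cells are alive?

[0] __X_X
_X___
_XXX_
XXX__
X_XXX
____X
X__X_
[1] XXXXX
XX___
___X_
_____
__X__
_XX__
X__X_
[2] ___X_
_____
_____
_____
_XX__
_XXX_
_____
[3] _____
_____
_____
_____
_X_X_
_X_X_
___X_
[4] _____
_____
_____
_____
_____
___XX
__X__
[5] _____
_____
_____
_____
_____
___X_
___X_

2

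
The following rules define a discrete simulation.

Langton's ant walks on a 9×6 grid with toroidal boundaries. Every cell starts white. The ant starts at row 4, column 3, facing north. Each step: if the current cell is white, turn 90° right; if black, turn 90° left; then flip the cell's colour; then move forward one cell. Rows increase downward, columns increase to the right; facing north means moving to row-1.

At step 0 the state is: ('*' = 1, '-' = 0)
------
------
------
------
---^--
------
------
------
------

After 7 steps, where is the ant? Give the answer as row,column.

t=0: ------
------
------
------
---^--
------
------
------
------
t=1: ------
------
------
------
---*>-
------
------
------
------
t=2: ------
------
------
------
---**-
----v-
------
------
------
t=3: ------
------
------
------
---**-
---<*-
------
------
------
t=4: ------
------
------
------
---^*-
---**-
------
------
------
t=5: ------
------
------
------
--<-*-
---**-
------
------
------
t=6: ------
------
------
--^---
--*-*-
---**-
------
------
------
t=7: ------
------
------
--*>--
--*-*-
---**-
------
------
------

3,3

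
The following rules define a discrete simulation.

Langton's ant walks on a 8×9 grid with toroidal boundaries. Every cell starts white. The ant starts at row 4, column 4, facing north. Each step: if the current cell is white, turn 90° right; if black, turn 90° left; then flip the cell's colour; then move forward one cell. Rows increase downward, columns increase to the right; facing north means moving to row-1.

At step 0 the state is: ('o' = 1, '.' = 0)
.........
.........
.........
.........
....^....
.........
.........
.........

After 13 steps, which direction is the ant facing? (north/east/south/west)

east

t=0: .........
.........
.........
.........
....^....
.........
.........
.........
t=1: .........
.........
.........
.........
....o>...
.........
.........
.........
t=2: .........
.........
.........
.........
....oo...
.....v...
.........
.........
t=3: .........
.........
.........
.........
....oo...
....<o...
.........
.........
t=4: .........
.........
.........
.........
....^o...
....oo...
.........
.........
t=5: .........
.........
.........
.........
...<.o...
....oo...
.........
.........
t=6: .........
.........
.........
...^.....
...o.o...
....oo...
.........
.........
t=7: .........
.........
.........
...o>....
...o.o...
....oo...
.........
.........
t=8: .........
.........
.........
...oo....
...ovo...
....oo...
.........
.........
t=9: .........
.........
.........
...oo....
...<oo...
....oo...
.........
.........
t=10: .........
.........
.........
...oo....
....oo...
...voo...
.........
.........
t=11: .........
.........
.........
...oo....
....oo...
..<ooo...
.........
.........
t=12: .........
.........
.........
...oo....
..^.oo...
..oooo...
.........
.........
t=13: .........
.........
.........
...oo....
..o>oo...
..oooo...
.........
.........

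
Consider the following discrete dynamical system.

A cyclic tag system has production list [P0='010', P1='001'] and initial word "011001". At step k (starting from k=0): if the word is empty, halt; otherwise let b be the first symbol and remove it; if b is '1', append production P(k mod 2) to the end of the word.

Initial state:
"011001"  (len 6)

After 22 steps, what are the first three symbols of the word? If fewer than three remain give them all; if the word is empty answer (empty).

k=0  "011001"  (len 6)
k=1  "11001"  (len 5)
k=2  "1001001"  (len 7)
k=3  "001001010"  (len 9)
k=4  "01001010"  (len 8)
k=5  "1001010"  (len 7)
k=6  "001010001"  (len 9)
k=7  "01010001"  (len 8)
k=8  "1010001"  (len 7)
k=9  "010001010"  (len 9)
k=10  "10001010"  (len 8)
k=11  "0001010010"  (len 10)
k=12  "001010010"  (len 9)
k=13  "01010010"  (len 8)
k=14  "1010010"  (len 7)
k=15  "010010010"  (len 9)
k=16  "10010010"  (len 8)
k=17  "0010010010"  (len 10)
k=18  "010010010"  (len 9)
k=19  "10010010"  (len 8)
k=20  "0010010001"  (len 10)
k=21  "010010001"  (len 9)
k=22  "10010001"  (len 8)

100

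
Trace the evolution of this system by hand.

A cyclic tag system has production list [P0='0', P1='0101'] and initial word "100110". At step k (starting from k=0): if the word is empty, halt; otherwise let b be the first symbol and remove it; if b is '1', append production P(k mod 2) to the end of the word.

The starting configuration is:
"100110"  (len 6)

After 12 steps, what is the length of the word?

t=0: "100110"  (len 6)
t=1: "001100"  (len 6)
t=2: "01100"  (len 5)
t=3: "1100"  (len 4)
t=4: "1000101"  (len 7)
t=5: "0001010"  (len 7)
t=6: "001010"  (len 6)
t=7: "01010"  (len 5)
t=8: "1010"  (len 4)
t=9: "0100"  (len 4)
t=10: "100"  (len 3)
t=11: "000"  (len 3)
t=12: "00"  (len 2)

2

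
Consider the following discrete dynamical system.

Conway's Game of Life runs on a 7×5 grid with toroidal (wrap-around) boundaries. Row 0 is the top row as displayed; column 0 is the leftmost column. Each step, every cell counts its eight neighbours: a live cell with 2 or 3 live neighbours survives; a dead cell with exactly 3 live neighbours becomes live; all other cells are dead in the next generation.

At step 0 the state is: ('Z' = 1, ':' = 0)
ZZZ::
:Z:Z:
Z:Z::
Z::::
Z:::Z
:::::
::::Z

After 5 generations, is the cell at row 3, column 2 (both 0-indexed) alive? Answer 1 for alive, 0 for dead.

[0] ZZZ::
:Z:Z:
Z:Z::
Z::::
Z:::Z
:::::
::::Z
[1] ZZZZZ
:::ZZ
Z:Z:Z
Z::::
Z:::Z
Z:::Z
ZZ:::
[2] :::::
:::::
ZZ:::
:::Z:
:Z:::
:::::
:::::
[3] :::::
:::::
:::::
ZZZ::
:::::
:::::
:::::
[4] :::::
:::::
:Z:::
:Z:::
:Z:::
:::::
:::::
[5] :::::
:::::
:::::
ZZZ::
:::::
:::::
:::::

1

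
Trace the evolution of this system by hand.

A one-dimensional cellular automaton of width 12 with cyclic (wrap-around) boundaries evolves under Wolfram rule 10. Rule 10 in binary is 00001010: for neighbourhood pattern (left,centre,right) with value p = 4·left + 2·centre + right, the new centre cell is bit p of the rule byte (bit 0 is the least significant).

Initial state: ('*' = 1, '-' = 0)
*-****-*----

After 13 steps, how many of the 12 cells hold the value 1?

2

0) *-****-*----
1) --*--------*
2) -*--------*-
3) *--------*--
4) --------*--*
5) -------*--*-
6) ------*--*--
7) -----*--*---
8) ----*--*----
9) ---*--*-----
10) --*--*------
11) -*--*-------
12) *--*--------
13) --*--------*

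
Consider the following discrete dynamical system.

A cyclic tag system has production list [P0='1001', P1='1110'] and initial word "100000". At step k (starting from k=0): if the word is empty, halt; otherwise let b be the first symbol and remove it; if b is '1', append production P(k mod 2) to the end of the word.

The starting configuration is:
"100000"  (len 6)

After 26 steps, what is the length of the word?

[0] "100000"  (len 6)
[1] "000001001"  (len 9)
[2] "00001001"  (len 8)
[3] "0001001"  (len 7)
[4] "001001"  (len 6)
[5] "01001"  (len 5)
[6] "1001"  (len 4)
[7] "0011001"  (len 7)
[8] "011001"  (len 6)
[9] "11001"  (len 5)
[10] "10011110"  (len 8)
[11] "00111101001"  (len 11)
[12] "0111101001"  (len 10)
[13] "111101001"  (len 9)
[14] "111010011110"  (len 12)
[15] "110100111101001"  (len 15)
[16] "101001111010011110"  (len 18)
[17] "010011110100111101001"  (len 21)
[18] "10011110100111101001"  (len 20)
[19] "00111101001111010011001"  (len 23)
[20] "0111101001111010011001"  (len 22)
[21] "111101001111010011001"  (len 21)
[22] "111010011110100110011110"  (len 24)
[23] "110100111101001100111101001"  (len 27)
[24] "101001111010011001111010011110"  (len 30)
[25] "010011110100110011110100111101001"  (len 33)
[26] "10011110100110011110100111101001"  (len 32)

32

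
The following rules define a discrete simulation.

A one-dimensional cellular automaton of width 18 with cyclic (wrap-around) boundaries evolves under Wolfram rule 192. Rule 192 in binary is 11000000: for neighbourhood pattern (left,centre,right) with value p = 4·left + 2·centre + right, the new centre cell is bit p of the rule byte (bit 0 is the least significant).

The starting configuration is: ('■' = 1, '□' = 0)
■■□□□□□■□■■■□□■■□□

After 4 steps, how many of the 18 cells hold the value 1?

step 0: ■■□□□□□■□■■■□□■■□□
step 1: □■□□□□□□□□■■□□□■□□
step 2: □□□□□□□□□□□■□□□□□□
step 3: □□□□□□□□□□□□□□□□□□
step 4: □□□□□□□□□□□□□□□□□□

0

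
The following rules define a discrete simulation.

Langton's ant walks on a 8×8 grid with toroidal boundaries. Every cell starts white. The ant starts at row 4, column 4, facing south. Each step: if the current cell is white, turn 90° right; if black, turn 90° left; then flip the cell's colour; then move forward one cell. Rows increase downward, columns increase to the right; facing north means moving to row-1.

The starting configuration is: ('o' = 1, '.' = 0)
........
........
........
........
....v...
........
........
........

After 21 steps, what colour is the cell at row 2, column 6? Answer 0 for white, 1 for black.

1

step 0: ........
........
........
........
....v...
........
........
........
step 1: ........
........
........
........
...<o...
........
........
........
step 2: ........
........
........
...^....
...oo...
........
........
........
step 3: ........
........
........
...o>...
...oo...
........
........
........
step 4: ........
........
........
...oo...
...ov...
........
........
........
step 5: ........
........
........
...oo...
...o.>..
........
........
........
step 6: ........
........
........
...oo...
...o.o..
.....v..
........
........
step 7: ........
........
........
...oo...
...o.o..
....<o..
........
........
step 8: ........
........
........
...oo...
...o^o..
....oo..
........
........
step 9: ........
........
........
...oo...
...oo>..
....oo..
........
........
step 10: ........
........
........
...oo^..
...oo...
....oo..
........
........
step 11: ........
........
........
...ooo>.
...oo...
....oo..
........
........
step 12: ........
........
........
...oooo.
...oo.v.
....oo..
........
........
step 13: ........
........
........
...oooo.
...oo<o.
....oo..
........
........
step 14: ........
........
........
...oo^o.
...oooo.
....oo..
........
........
step 15: ........
........
........
...o<.o.
...oooo.
....oo..
........
........
step 16: ........
........
........
...o..o.
...ovoo.
....oo..
........
........
step 17: ........
........
........
...o..o.
...o.>o.
....oo..
........
........
step 18: ........
........
........
...o.^o.
...o..o.
....oo..
........
........
step 19: ........
........
........
...o.o>.
...o..o.
....oo..
........
........
step 20: ........
........
......^.
...o.o..
...o..o.
....oo..
........
........
step 21: ........
........
......o>
...o.o..
...o..o.
....oo..
........
........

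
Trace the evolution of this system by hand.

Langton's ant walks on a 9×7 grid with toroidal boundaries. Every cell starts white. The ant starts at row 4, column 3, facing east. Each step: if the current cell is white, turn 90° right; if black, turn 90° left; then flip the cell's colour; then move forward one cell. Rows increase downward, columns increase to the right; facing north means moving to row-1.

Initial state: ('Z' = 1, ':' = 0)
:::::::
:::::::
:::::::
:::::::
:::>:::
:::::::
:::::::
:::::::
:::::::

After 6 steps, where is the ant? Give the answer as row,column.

3,4

k=0  :::::::
:::::::
:::::::
:::::::
:::>:::
:::::::
:::::::
:::::::
:::::::
k=1  :::::::
:::::::
:::::::
:::::::
:::Z:::
:::v:::
:::::::
:::::::
:::::::
k=2  :::::::
:::::::
:::::::
:::::::
:::Z:::
::<Z:::
:::::::
:::::::
:::::::
k=3  :::::::
:::::::
:::::::
:::::::
::^Z:::
::ZZ:::
:::::::
:::::::
:::::::
k=4  :::::::
:::::::
:::::::
:::::::
::Z>:::
::ZZ:::
:::::::
:::::::
:::::::
k=5  :::::::
:::::::
:::::::
:::^:::
::Z::::
::ZZ:::
:::::::
:::::::
:::::::
k=6  :::::::
:::::::
:::::::
:::Z>::
::Z::::
::ZZ:::
:::::::
:::::::
:::::::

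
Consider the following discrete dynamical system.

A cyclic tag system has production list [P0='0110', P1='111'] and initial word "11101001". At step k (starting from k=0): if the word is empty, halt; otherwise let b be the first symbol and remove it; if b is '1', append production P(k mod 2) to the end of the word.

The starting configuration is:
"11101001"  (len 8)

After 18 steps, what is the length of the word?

[0] "11101001"  (len 8)
[1] "11010010110"  (len 11)
[2] "1010010110111"  (len 13)
[3] "0100101101110110"  (len 16)
[4] "100101101110110"  (len 15)
[5] "001011011101100110"  (len 18)
[6] "01011011101100110"  (len 17)
[7] "1011011101100110"  (len 16)
[8] "011011101100110111"  (len 18)
[9] "11011101100110111"  (len 17)
[10] "1011101100110111111"  (len 19)
[11] "0111011001101111110110"  (len 22)
[12] "111011001101111110110"  (len 21)
[13] "110110011011111101100110"  (len 24)
[14] "10110011011111101100110111"  (len 26)
[15] "01100110111111011001101110110"  (len 29)
[16] "1100110111111011001101110110"  (len 28)
[17] "1001101111110110011011101100110"  (len 31)
[18] "001101111110110011011101100110111"  (len 33)

33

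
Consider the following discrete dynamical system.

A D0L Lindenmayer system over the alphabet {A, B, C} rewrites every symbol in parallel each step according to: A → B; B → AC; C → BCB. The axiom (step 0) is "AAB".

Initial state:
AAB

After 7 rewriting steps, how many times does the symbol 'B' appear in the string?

k=0  AAB
k=1  BBAC
k=2  ACACBBCB
k=3  BBCBBBCBACACBCBAC
k=4  ACACBCBACACACBCBACBBCBBBCBACBCBACBBCB
k=5  BBCBBBCBACBCBACBBCBBBCBBBCBACBCBACBBCBACACBCBACACACBCBACBBCBACBCBACBBCBACACBCBAC
k=6  ACACBCBACACACBCBACBBCBACBCBACBBCBACACBCBACACACBCBACACACBCB…ACBBCBACACBCBACBBCBACBCBACBBCBACACBCBACBBCBBBCBACBCBACBBCB  (len 174)
k=7  BBCBBBCBACBCBACBBCBBBCBBBCBACBCBACBBCBACACBCBACBBCBACBCBAC…BBBCBACBCBACBBCBACACBCBACACACBCBACBBCBACBCBACBBCBACACBCBAC  (len 377)

166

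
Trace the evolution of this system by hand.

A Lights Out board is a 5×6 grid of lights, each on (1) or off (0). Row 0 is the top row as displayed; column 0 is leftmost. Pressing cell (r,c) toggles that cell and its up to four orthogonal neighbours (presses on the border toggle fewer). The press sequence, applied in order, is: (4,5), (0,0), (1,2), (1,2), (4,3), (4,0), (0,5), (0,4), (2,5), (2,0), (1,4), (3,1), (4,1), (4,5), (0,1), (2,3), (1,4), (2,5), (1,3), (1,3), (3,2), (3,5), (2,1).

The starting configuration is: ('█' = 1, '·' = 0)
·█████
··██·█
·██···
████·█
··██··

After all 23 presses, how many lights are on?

14

0) ·█████
··██·█
·██···
████·█
··██··
1) ·█████
··██·█
·██···
████··
··████
2) █·████
█·██·█
·██···
████··
··████
3) █··███
██···█
·█····
████··
··████
4) █·████
█·██·█
·██···
████··
··████
5) █·████
█·██·█
·██···
███···
·····█
6) █·████
█·██·█
·██···
·██···
██···█
7) █·██··
█·██··
·██···
·██···
██···█
8) █·█·██
█·███·
·██···
·██···
██···█
9) █·█·██
█·████
·██·██
·██··█
██···█
10) █·█·██
··████
█·█·██
███··█
██···█
11) █·█··█
··█···
█·█··█
███··█
██···█
12) █·█··█
··█···
███··█
·····█
█····█
13) █·█··█
··█···
███··█
·█···█
·██··█
14) █·█··█
··█···
███··█
·█····
·██·█·
15) ·█···█
·██···
███··█
·█····
·██·█·
16) ·█···█
·███··
██·███
·█·█··
·██·█·
17) ·█··██
·██·██
██·█·█
·█·█··
·██·█·
18) ·█··██
·██·█·
██·██·
·█·█·█
·██·█·
19) ·█·███
·█·█··
██··█·
·█·█·█
·██·█·
20) ·█··██
·██·█·
██·██·
·█·█·█
·██·█·
21) ·█··██
·██·█·
█████·
··█··█
·█··█·
22) ·█··██
·██·█·
██████
··█·█·
·█··██
23) ·█··██
··█·█·
···███
·██·█·
·█··██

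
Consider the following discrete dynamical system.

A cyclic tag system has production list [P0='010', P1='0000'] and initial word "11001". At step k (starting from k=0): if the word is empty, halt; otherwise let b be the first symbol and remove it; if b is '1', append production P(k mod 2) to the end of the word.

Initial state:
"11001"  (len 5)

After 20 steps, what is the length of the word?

5

gen 0: "11001"  (len 5)
gen 1: "1001010"  (len 7)
gen 2: "0010100000"  (len 10)
gen 3: "010100000"  (len 9)
gen 4: "10100000"  (len 8)
gen 5: "0100000010"  (len 10)
gen 6: "100000010"  (len 9)
gen 7: "00000010010"  (len 11)
gen 8: "0000010010"  (len 10)
gen 9: "000010010"  (len 9)
gen 10: "00010010"  (len 8)
gen 11: "0010010"  (len 7)
gen 12: "010010"  (len 6)
gen 13: "10010"  (len 5)
gen 14: "00100000"  (len 8)
gen 15: "0100000"  (len 7)
gen 16: "100000"  (len 6)
gen 17: "00000010"  (len 8)
gen 18: "0000010"  (len 7)
gen 19: "000010"  (len 6)
gen 20: "00010"  (len 5)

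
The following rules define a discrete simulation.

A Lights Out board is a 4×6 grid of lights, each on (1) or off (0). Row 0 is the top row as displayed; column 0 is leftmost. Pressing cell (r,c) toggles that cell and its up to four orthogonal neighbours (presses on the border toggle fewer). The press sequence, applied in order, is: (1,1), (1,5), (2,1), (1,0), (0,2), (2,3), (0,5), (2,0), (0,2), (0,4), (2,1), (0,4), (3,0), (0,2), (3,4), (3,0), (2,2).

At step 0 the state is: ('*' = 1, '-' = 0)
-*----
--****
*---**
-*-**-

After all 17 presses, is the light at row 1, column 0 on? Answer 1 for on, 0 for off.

step 0: -*----
--****
*---**
-*-**-
step 1: ------
**-***
**--**
-*-**-
step 2: -----*
**-*--
**--*-
-*-**-
step 3: -----*
*--*--
--*-*-
---**-
step 4: *----*
-*-*--
*-*-*-
---**-
step 5: ****-*
-***--
*-*-*-
---**-
step 6: ****-*
-**---
*--*--
----*-
step 7: *****-
-**--*
*--*--
----*-
step 8: *****-
***--*
-*-*--
*---*-
step 9: *---*-
**---*
-*-*--
*---*-
step 10: *--*-*
**--**
-*-*--
*---*-
step 11: *--*-*
*---**
*-**--
**--*-
step 12: *---*-
*----*
*-**--
**--*-
step 13: *---*-
*----*
--**--
----*-
step 14: *****-
*-*--*
--**--
----*-
step 15: *****-
*-*--*
--***-
---*-*
step 16: *****-
*-*--*
*-***-
**-*-*
step 17: *****-
*----*
**--*-
****-*

1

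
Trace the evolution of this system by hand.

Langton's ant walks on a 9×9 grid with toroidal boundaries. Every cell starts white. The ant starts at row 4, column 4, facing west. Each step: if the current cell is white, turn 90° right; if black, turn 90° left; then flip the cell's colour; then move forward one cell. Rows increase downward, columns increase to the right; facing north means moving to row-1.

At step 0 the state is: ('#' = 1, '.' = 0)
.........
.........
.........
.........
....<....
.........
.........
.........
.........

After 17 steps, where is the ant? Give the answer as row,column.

step 0: .........
.........
.........
.........
....<....
.........
.........
.........
.........
step 1: .........
.........
.........
....^....
....#....
.........
.........
.........
.........
step 2: .........
.........
.........
....#>...
....#....
.........
.........
.........
.........
step 3: .........
.........
.........
....##...
....#v...
.........
.........
.........
.........
step 4: .........
.........
.........
....##...
....<#...
.........
.........
.........
.........
step 5: .........
.........
.........
....##...
.....#...
....v....
.........
.........
.........
step 6: .........
.........
.........
....##...
.....#...
...<#....
.........
.........
.........
step 7: .........
.........
.........
....##...
...^.#...
...##....
.........
.........
.........
step 8: .........
.........
.........
....##...
...#>#...
...##....
.........
.........
.........
step 9: .........
.........
.........
....##...
...###...
...#v....
.........
.........
.........
step 10: .........
.........
.........
....##...
...###...
...#.>...
.........
.........
.........
step 11: .........
.........
.........
....##...
...###...
...#.#...
.....v...
.........
.........
step 12: .........
.........
.........
....##...
...###...
...#.#...
....<#...
.........
.........
step 13: .........
.........
.........
....##...
...###...
...#^#...
....##...
.........
.........
step 14: .........
.........
.........
....##...
...###...
...##>...
....##...
.........
.........
step 15: .........
.........
.........
....##...
...##^...
...##....
....##...
.........
.........
step 16: .........
.........
.........
....##...
...#<....
...##....
....##...
.........
.........
step 17: .........
.........
.........
....##...
...#.....
...#v....
....##...
.........
.........

5,4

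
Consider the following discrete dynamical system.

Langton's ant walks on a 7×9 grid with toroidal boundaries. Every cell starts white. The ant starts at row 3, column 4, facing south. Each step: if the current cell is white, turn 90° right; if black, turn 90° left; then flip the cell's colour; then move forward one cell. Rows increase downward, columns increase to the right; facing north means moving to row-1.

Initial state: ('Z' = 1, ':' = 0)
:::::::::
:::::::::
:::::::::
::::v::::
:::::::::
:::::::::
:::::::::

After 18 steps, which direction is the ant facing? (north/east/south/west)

k=0  :::::::::
:::::::::
:::::::::
::::v::::
:::::::::
:::::::::
:::::::::
k=1  :::::::::
:::::::::
:::::::::
:::<Z::::
:::::::::
:::::::::
:::::::::
k=2  :::::::::
:::::::::
:::^:::::
:::ZZ::::
:::::::::
:::::::::
:::::::::
k=3  :::::::::
:::::::::
:::Z>::::
:::ZZ::::
:::::::::
:::::::::
:::::::::
k=4  :::::::::
:::::::::
:::ZZ::::
:::Zv::::
:::::::::
:::::::::
:::::::::
k=5  :::::::::
:::::::::
:::ZZ::::
:::Z:>:::
:::::::::
:::::::::
:::::::::
k=6  :::::::::
:::::::::
:::ZZ::::
:::Z:Z:::
:::::v:::
:::::::::
:::::::::
k=7  :::::::::
:::::::::
:::ZZ::::
:::Z:Z:::
::::<Z:::
:::::::::
:::::::::
k=8  :::::::::
:::::::::
:::ZZ::::
:::Z^Z:::
::::ZZ:::
:::::::::
:::::::::
k=9  :::::::::
:::::::::
:::ZZ::::
:::ZZ>:::
::::ZZ:::
:::::::::
:::::::::
k=10  :::::::::
:::::::::
:::ZZ^:::
:::ZZ::::
::::ZZ:::
:::::::::
:::::::::
k=11  :::::::::
:::::::::
:::ZZZ>::
:::ZZ::::
::::ZZ:::
:::::::::
:::::::::
k=12  :::::::::
:::::::::
:::ZZZZ::
:::ZZ:v::
::::ZZ:::
:::::::::
:::::::::
k=13  :::::::::
:::::::::
:::ZZZZ::
:::ZZ<Z::
::::ZZ:::
:::::::::
:::::::::
k=14  :::::::::
:::::::::
:::ZZ^Z::
:::ZZZZ::
::::ZZ:::
:::::::::
:::::::::
k=15  :::::::::
:::::::::
:::Z<:Z::
:::ZZZZ::
::::ZZ:::
:::::::::
:::::::::
k=16  :::::::::
:::::::::
:::Z::Z::
:::ZvZZ::
::::ZZ:::
:::::::::
:::::::::
k=17  :::::::::
:::::::::
:::Z::Z::
:::Z:>Z::
::::ZZ:::
:::::::::
:::::::::
k=18  :::::::::
:::::::::
:::Z:^Z::
:::Z::Z::
::::ZZ:::
:::::::::
:::::::::

north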